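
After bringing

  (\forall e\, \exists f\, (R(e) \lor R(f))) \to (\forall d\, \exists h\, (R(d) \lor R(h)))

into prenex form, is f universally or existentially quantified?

universal

First replace A → B with ¬A ∨ B.
  \neg (\forall e\, \exists f\, (R(e) \lor R(f))) \lor (\forall d\, \exists h\, (R(d) \lor R(h)))
Move each ¬ inward, flipping quantifiers it crosses:
  (\exists e\, \forall f\, (\neg R(e) \land \neg R(f))) \lor (\forall d\, \exists h\, (R(d) \lor R(h)))
All bound variables are already distinct, so no renaming is needed.
Pull the quantifiers to the front (each side's bound variable is not free in the other side):
  \exists e\, \forall f\, \forall d\, \exists h\, (\neg R(e) \land \neg R(f) \lor R(d) \lor R(h))
The quantifier \exists f sits under an odd number of negations (counting the antecedent side of each →), so it flips to \forall f.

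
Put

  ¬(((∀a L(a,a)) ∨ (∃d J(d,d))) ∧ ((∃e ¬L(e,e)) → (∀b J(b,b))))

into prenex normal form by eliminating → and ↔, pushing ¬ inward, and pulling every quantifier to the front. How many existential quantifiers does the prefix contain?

Eliminate → and ↔ using ¬ and ∨.
  ¬(((∀a L(a,a)) ∨ (∃d J(d,d))) ∧ (¬(∃e ¬L(e,e)) ∨ (∀b J(b,b))))
Move each ¬ inward, flipping quantifiers it crosses:
  (∃a ¬L(a,a)) ∧ (∀d ¬J(d,d)) ∨ (∃e ¬L(e,e)) ∧ (∃b ¬J(b,b))
Finally move all quantifiers to the prefix:
  ∃a ∀d ∃e ∃b (¬L(a,a) ∧ ¬J(d,d) ∨ ¬L(e,e) ∧ ¬J(b,b))
The prefix is ∃a ∀d ∃e ∃b: 1 universal, 3 existential.

3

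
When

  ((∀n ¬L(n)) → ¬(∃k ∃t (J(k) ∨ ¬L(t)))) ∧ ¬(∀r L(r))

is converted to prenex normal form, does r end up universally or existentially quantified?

First replace A → B with ¬A ∨ B.
  (¬(∀n ¬L(n)) ∨ ¬(∃k ∃t (J(k) ∨ ¬L(t)))) ∧ ¬(∀r L(r))
Drive negations inward (¬∀x A ≡ ∃x ¬A, ¬∃x A ≡ ∀x ¬A, De Morgan for ∧/∨):
  ((∃n L(n)) ∨ (∀k ∀t (¬J(k) ∧ L(t)))) ∧ (∃r ¬L(r))
All bound variables are already distinct, so no renaming is needed.
Extract every quantifier outward, since the variables are now distinct and don't occur free across branches:
  ∃n ∀k ∀t ∃r ((L(n) ∨ ¬J(k) ∧ L(t)) ∧ ¬L(r))
The quantifier ∀r sits under an odd number of negations (counting the antecedent side of each →), so it flips to ∃r.

existential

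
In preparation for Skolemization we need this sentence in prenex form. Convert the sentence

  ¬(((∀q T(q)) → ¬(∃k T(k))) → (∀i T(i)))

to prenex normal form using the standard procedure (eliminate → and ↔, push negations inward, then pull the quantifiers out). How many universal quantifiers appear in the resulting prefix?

1

Eliminate → and ↔ using ¬ and ∨.
  ¬(¬(¬(∀q T(q)) ∨ ¬(∃k T(k))) ∨ (∀i T(i)))
Push ¬ through the quantifiers and connectives to reach negation normal form:
  ((∃q ¬T(q)) ∨ (∀k ¬T(k))) ∧ (∃i ¬T(i))
All bound variables are already distinct, so no renaming is needed.
Finally move all quantifiers to the prefix:
  ∃q ∀k ∃i ((¬T(q) ∨ ¬T(k)) ∧ ¬T(i))
The prefix is ∃q ∀k ∃i: 1 universal, 2 existential.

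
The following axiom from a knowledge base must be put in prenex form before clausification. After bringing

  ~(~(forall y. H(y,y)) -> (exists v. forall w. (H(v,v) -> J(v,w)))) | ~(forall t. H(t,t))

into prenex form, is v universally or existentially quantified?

universal

Eliminate → and ↔ using ¬ and ∨.
  ~(~~(forall y. H(y,y)) | (exists v. forall w. (~H(v,v) | J(v,w)))) | ~(forall t. H(t,t))
Drive negations inward (¬∀x A ≡ ∃x ¬A, ¬∃x A ≡ ∀x ¬A, De Morgan for ∧/∨):
  (exists y. ~H(y,y)) & (forall v. exists w. (H(v,v) & ~J(v,w))) | (exists t. ~H(t,t))
All bound variables are already distinct, so no renaming is needed.
Extract every quantifier outward, since the variables are now distinct and don't occur free across branches:
  exists y. forall v. exists w. exists t. (~H(y,y) & H(v,v) & ~J(v,w) | ~H(t,t))
The quantifier exists v sits under an odd number of negations (counting the antecedent side of each →), so it flips to forall v.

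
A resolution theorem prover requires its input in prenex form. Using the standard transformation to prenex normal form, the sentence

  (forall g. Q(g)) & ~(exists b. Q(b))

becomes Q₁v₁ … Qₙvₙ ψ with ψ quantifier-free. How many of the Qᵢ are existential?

Push ¬ through the quantifiers and connectives to reach negation normal form:
  (forall g. Q(g)) & (forall b. ~Q(b))
All bound variables are already distinct, so no renaming is needed.
Finally move all quantifiers to the prefix:
  forall g. forall b. (Q(g) & ~Q(b))
The prefix is forall g forall b: 2 universal, 0 existential.

0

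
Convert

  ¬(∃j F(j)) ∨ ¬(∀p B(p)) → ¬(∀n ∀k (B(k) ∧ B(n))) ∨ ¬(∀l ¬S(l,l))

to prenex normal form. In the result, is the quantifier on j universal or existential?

existential

First replace A → B with ¬A ∨ B.
  ¬(¬(∃j F(j)) ∨ ¬(∀p B(p))) ∨ ¬(∀n ∀k (B(k) ∧ B(n))) ∨ ¬(∀l ¬S(l,l))
Drive negations inward (¬∀x A ≡ ∃x ¬A, ¬∃x A ≡ ∀x ¬A, De Morgan for ∧/∨):
  (∃j F(j)) ∧ (∀p B(p)) ∨ (∃n ∃k (¬B(k) ∨ ¬B(n))) ∨ (∃l S(l,l))
All bound variables are already distinct, so no renaming is needed.
Finally move all quantifiers to the prefix:
  ∃j ∀p ∃n ∃k ∃l (F(j) ∧ B(p) ∨ ¬B(k) ∨ ¬B(n) ∨ S(l,l))
The quantifier ∃j sits under an even number of negations (counting the antecedent side of each →), so it remains existential.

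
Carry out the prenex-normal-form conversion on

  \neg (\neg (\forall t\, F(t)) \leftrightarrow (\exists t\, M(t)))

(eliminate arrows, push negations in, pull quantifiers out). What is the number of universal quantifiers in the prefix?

Eliminate → and ↔ using ¬ and ∨; A ↔ B as (¬A ∨ B) ∧ (¬B ∨ A).
  \neg ((\neg \neg (\forall t\, F(t)) \lor (\exists t\, M(t))) \land (\neg (\exists t\, M(t)) \lor \neg (\forall t\, F(t))))
Push ¬ through the quantifiers and connectives to reach negation normal form:
  (\exists t\, \neg F(t)) \land (\forall t\, \neg M(t)) \lor (\exists t\, M(t)) \land (\forall t\, F(t))
Give each quantifier a distinct variable: t↦x1, t↦q, t↦a.
  (\exists t\, \neg F(t)) \land (\forall x1\, \neg M(x1)) \lor (\exists q\, M(q)) \land (\forall a\, F(a))
Extract every quantifier outward, since the variables are now distinct and don't occur free across branches:
  \exists t\, \forall x1\, \exists q\, \forall a\, (\neg F(t) \land \neg M(x1) \lor M(q) \land F(a))
The prefix is \exists t \forall x1 \exists q \forall a: 2 universal, 2 existential.

2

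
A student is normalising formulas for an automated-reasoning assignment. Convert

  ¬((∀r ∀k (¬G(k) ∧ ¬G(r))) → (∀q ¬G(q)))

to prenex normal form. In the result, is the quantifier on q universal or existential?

existential

First replace A → B with ¬A ∨ B.
  ¬(¬(∀r ∀k (¬G(k) ∧ ¬G(r))) ∨ (∀q ¬G(q)))
Drive negations inward (¬∀x A ≡ ∃x ¬A, ¬∃x A ≡ ∀x ¬A, De Morgan for ∧/∨):
  (∀r ∀k (¬G(k) ∧ ¬G(r))) ∧ (∃q G(q))
All bound variables are already distinct, so no renaming is needed.
Extract every quantifier outward, since the variables are now distinct and don't occur free across branches:
  ∀r ∀k ∃q (¬G(k) ∧ ¬G(r) ∧ G(q))
The quantifier ∀q sits under an odd number of negations (counting the antecedent side of each →), so it flips to ∃q.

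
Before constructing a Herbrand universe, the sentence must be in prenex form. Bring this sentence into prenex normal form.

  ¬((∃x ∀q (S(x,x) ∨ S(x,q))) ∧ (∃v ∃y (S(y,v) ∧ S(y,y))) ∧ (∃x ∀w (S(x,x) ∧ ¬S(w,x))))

∀x ∃q ∀v ∀y ∀z ∃w (¬S(x,x) ∧ ¬S(x,q) ∨ ¬S(y,v) ∨ ¬S(y,y) ∨ ¬S(z,z) ∨ S(w,z))

Drive negations inward (¬∀x A ≡ ∃x ¬A, ¬∃x A ≡ ∀x ¬A, De Morgan for ∧/∨):
  (∀x ∃q (¬S(x,x) ∧ ¬S(x,q))) ∨ (∀v ∀y (¬S(y,v) ∨ ¬S(y,y))) ∨ (∀x ∃w (¬S(x,x) ∨ S(w,x)))
Rename bound variables to avoid capture: x↦z.
  (∀x ∃q (¬S(x,x) ∧ ¬S(x,q))) ∨ (∀v ∀y (¬S(y,v) ∨ ¬S(y,y))) ∨ (∀z ∃w (¬S(z,z) ∨ S(w,z)))
Extract every quantifier outward, since the variables are now distinct and don't occur free across branches:
  ∀x ∃q ∀v ∀y ∀z ∃w (¬S(x,x) ∧ ¬S(x,q) ∨ ¬S(y,v) ∨ ¬S(y,y) ∨ ¬S(z,z) ∨ S(w,z))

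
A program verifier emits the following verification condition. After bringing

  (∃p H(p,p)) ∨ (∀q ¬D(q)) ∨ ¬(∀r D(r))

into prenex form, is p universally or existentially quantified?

existential

Drive negations inward (¬∀x A ≡ ∃x ¬A, ¬∃x A ≡ ∀x ¬A, De Morgan for ∧/∨):
  (∃p H(p,p)) ∨ (∀q ¬D(q)) ∨ (∃r ¬D(r))
All bound variables are already distinct, so no renaming is needed.
Finally move all quantifiers to the prefix:
  ∃p ∀q ∃r (H(p,p) ∨ ¬D(q) ∨ ¬D(r))
The quantifier ∃p sits under an even number of negations, so it remains existential.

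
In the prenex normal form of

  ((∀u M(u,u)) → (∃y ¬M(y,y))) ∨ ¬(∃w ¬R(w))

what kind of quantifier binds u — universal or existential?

First replace A → B with ¬A ∨ B.
  ¬(∀u M(u,u)) ∨ (∃y ¬M(y,y)) ∨ ¬(∃w ¬R(w))
Move each ¬ inward, flipping quantifiers it crosses:
  (∃u ¬M(u,u)) ∨ (∃y ¬M(y,y)) ∨ (∀w R(w))
All bound variables are already distinct, so no renaming is needed.
Pull the quantifiers to the front (each side's bound variable is not free in the other side):
  ∃u ∃y ∀w (¬M(u,u) ∨ ¬M(y,y) ∨ R(w))
The quantifier ∀u sits under an odd number of negations (counting the antecedent side of each →), so it flips to ∃u.

existential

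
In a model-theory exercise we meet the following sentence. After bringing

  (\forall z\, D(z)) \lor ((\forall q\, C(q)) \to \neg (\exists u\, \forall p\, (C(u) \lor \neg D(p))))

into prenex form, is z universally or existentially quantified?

universal

First replace A → B with ¬A ∨ B.
  (\forall z\, D(z)) \lor \neg (\forall q\, C(q)) \lor \neg (\exists u\, \forall p\, (C(u) \lor \neg D(p)))
Move each ¬ inward, flipping quantifiers it crosses:
  (\forall z\, D(z)) \lor (\exists q\, \neg C(q)) \lor (\forall u\, \exists p\, (\neg C(u) \land D(p)))
All bound variables are already distinct, so no renaming is needed.
Finally move all quantifiers to the prefix:
  \forall z\, \exists q\, \forall u\, \exists p\, (D(z) \lor \neg C(q) \lor \neg C(u) \land D(p))
The quantifier \forall z sits under an even number of negations (counting the antecedent side of each →), so it remains universal.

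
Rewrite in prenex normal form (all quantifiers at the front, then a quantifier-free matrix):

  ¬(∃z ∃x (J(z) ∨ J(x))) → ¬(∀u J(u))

Eliminate → and ↔ using ¬ and ∨.
  ¬¬(∃z ∃x (J(z) ∨ J(x))) ∨ ¬(∀u J(u))
Drive negations inward (¬∀x A ≡ ∃x ¬A, ¬∃x A ≡ ∀x ¬A, De Morgan for ∧/∨):
  (∃z ∃x (J(z) ∨ J(x))) ∨ (∃u ¬J(u))
All bound variables are already distinct, so no renaming is needed.
Pull the quantifiers to the front (each side's bound variable is not free in the other side):
  ∃z ∃x ∃u (J(z) ∨ J(x) ∨ ¬J(u))

∃z ∃x ∃u (J(z) ∨ J(x) ∨ ¬J(u))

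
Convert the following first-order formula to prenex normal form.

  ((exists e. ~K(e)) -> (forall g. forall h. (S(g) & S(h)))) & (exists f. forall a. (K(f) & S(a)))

forall e. forall g. forall h. exists f. forall a. ((K(e) | S(g) & S(h)) & K(f) & S(a))

First replace A → B with ¬A ∨ B.
  (~(exists e. ~K(e)) | (forall g. forall h. (S(g) & S(h)))) & (exists f. forall a. (K(f) & S(a)))
Move each ¬ inward, flipping quantifiers it crosses:
  ((forall e. K(e)) | (forall g. forall h. (S(g) & S(h)))) & (exists f. forall a. (K(f) & S(a)))
All bound variables are already distinct, so no renaming is needed.
Finally move all quantifiers to the prefix:
  forall e. forall g. forall h. exists f. forall a. ((K(e) | S(g) & S(h)) & K(f) & S(a))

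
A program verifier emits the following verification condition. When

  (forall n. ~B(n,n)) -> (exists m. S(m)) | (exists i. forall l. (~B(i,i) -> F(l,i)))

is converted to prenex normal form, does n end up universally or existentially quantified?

First replace A → B with ¬A ∨ B.
  ~(forall n. ~B(n,n)) | (exists m. S(m)) | (exists i. forall l. (~~B(i,i) | F(l,i)))
Push ¬ through the quantifiers and connectives to reach negation normal form:
  (exists n. B(n,n)) | (exists m. S(m)) | (exists i. forall l. (B(i,i) | F(l,i)))
All bound variables are already distinct, so no renaming is needed.
Pull the quantifiers to the front (each side's bound variable is not free in the other side):
  exists n. exists m. exists i. forall l. (B(n,n) | S(m) | B(i,i) | F(l,i))
The quantifier forall n sits under an odd number of negations (counting the antecedent side of each →), so it flips to exists n.

existential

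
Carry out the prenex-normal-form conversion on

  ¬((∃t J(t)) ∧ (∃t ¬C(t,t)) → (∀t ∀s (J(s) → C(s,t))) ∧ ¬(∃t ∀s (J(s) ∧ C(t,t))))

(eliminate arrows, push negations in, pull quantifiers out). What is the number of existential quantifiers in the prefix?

5

Rewrite implications/biconditionals: A → B as ¬A ∨ B.
  ¬(¬((∃t J(t)) ∧ (∃t ¬C(t,t))) ∨ (∀t ∀s (¬J(s) ∨ C(s,t))) ∧ ¬(∃t ∀s (J(s) ∧ C(t,t))))
Move each ¬ inward, flipping quantifiers it crosses:
  (∃t J(t)) ∧ (∃t ¬C(t,t)) ∧ ((∃t ∃s (J(s) ∧ ¬C(s,t))) ∨ (∃t ∀s (J(s) ∧ C(t,t))))
Standardize variables apart so no two quantifiers bind the same name: t↦w, t↦r, t↦x1, s↦p.
  (∃t J(t)) ∧ (∃w ¬C(w,w)) ∧ ((∃r ∃s (J(s) ∧ ¬C(s,r))) ∨ (∃x1 ∀p (J(p) ∧ C(x1,x1))))
Finally move all quantifiers to the prefix:
  ∃t ∃w ∃r ∃s ∃x1 ∀p (J(t) ∧ ¬C(w,w) ∧ (J(s) ∧ ¬C(s,r) ∨ J(p) ∧ C(x1,x1)))
The prefix is ∃t ∃w ∃r ∃s ∃x1 ∀p: 1 universal, 5 existential.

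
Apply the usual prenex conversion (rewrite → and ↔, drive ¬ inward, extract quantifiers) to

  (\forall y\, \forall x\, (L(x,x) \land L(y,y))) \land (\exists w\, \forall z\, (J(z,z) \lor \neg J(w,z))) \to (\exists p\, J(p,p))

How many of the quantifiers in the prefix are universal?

Eliminate → and ↔ using ¬ and ∨.
  \neg ((\forall y\, \forall x\, (L(x,x) \land L(y,y))) \land (\exists w\, \forall z\, (J(z,z) \lor \neg J(w,z)))) \lor (\exists p\, J(p,p))
Push ¬ through the quantifiers and connectives to reach negation normal form:
  (\exists y\, \exists x\, (\neg L(x,x) \lor \neg L(y,y))) \lor (\forall w\, \exists z\, (\neg J(z,z) \land J(w,z))) \lor (\exists p\, J(p,p))
Finally move all quantifiers to the prefix:
  \exists y\, \exists x\, \forall w\, \exists z\, \exists p\, (\neg L(x,x) \lor \neg L(y,y) \lor \neg J(z,z) \land J(w,z) \lor J(p,p))
The prefix is \exists y \exists x \forall w \exists z \exists p: 1 universal, 4 existential.

1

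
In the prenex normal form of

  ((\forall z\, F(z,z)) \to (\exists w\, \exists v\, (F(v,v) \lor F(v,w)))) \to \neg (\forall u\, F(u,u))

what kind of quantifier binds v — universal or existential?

Rewrite implications/biconditionals: A → B as ¬A ∨ B.
  \neg (\neg (\forall z\, F(z,z)) \lor (\exists w\, \exists v\, (F(v,v) \lor F(v,w)))) \lor \neg (\forall u\, F(u,u))
Push ¬ through the quantifiers and connectives to reach negation normal form:
  (\forall z\, F(z,z)) \land (\forall w\, \forall v\, (\neg F(v,v) \land \neg F(v,w))) \lor (\exists u\, \neg F(u,u))
All bound variables are already distinct, so no renaming is needed.
Finally move all quantifiers to the prefix:
  \forall z\, \forall w\, \forall v\, \exists u\, (F(z,z) \land \neg F(v,v) \land \neg F(v,w) \lor \neg F(u,u))
The quantifier \exists v sits under an odd number of negations (counting the antecedent side of each →), so it flips to \forall v.

universal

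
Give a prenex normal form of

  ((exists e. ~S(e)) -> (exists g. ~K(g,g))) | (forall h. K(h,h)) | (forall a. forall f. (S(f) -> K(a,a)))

Rewrite implications/biconditionals: A → B as ¬A ∨ B.
  ~(exists e. ~S(e)) | (exists g. ~K(g,g)) | (forall h. K(h,h)) | (forall a. forall f. (~S(f) | K(a,a)))
Drive negations inward (¬∀x A ≡ ∃x ¬A, ¬∃x A ≡ ∀x ¬A, De Morgan for ∧/∨):
  (forall e. S(e)) | (exists g. ~K(g,g)) | (forall h. K(h,h)) | (forall a. forall f. (~S(f) | K(a,a)))
All bound variables are already distinct, so no renaming is needed.
Extract every quantifier outward, since the variables are now distinct and don't occur free across branches:
  forall e. exists g. forall h. forall a. forall f. (S(e) | ~K(g,g) | K(h,h) | ~S(f) | K(a,a))

forall e. exists g. forall h. forall a. forall f. (S(e) | ~K(g,g) | K(h,h) | ~S(f) | K(a,a))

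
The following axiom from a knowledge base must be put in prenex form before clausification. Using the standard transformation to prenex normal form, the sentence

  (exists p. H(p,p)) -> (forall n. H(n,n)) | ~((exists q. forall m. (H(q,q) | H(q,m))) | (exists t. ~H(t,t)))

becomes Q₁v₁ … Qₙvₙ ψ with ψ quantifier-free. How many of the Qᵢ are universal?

First replace A → B with ¬A ∨ B.
  ~(exists p. H(p,p)) | (forall n. H(n,n)) | ~((exists q. forall m. (H(q,q) | H(q,m))) | (exists t. ~H(t,t)))
Push ¬ through the quantifiers and connectives to reach negation normal form:
  (forall p. ~H(p,p)) | (forall n. H(n,n)) | (forall q. exists m. (~H(q,q) & ~H(q,m))) & (forall t. H(t,t))
All bound variables are already distinct, so no renaming is needed.
Finally move all quantifiers to the prefix:
  forall p. forall n. forall q. exists m. forall t. (~H(p,p) | H(n,n) | ~H(q,q) & ~H(q,m) & H(t,t))
The prefix is forall p forall n forall q exists m forall t: 4 universal, 1 existential.

4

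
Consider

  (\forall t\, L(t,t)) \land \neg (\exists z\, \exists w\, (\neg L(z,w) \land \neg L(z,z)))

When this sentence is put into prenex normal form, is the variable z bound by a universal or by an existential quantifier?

Drive negations inward (¬∀x A ≡ ∃x ¬A, ¬∃x A ≡ ∀x ¬A, De Morgan for ∧/∨):
  (\forall t\, L(t,t)) \land (\forall z\, \forall w\, (L(z,w) \lor L(z,z)))
All bound variables are already distinct, so no renaming is needed.
Finally move all quantifiers to the prefix:
  \forall t\, \forall z\, \forall w\, (L(t,t) \land (L(z,w) \lor L(z,z)))
The quantifier \exists z sits under an odd number of negations, so it flips to \forall z.

universal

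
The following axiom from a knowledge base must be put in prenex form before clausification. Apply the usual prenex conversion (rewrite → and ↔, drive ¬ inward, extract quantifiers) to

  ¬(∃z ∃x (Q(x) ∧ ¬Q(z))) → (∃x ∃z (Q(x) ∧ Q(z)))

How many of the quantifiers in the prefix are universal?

0

Eliminate → and ↔ using ¬ and ∨.
  ¬¬(∃z ∃x (Q(x) ∧ ¬Q(z))) ∨ (∃x ∃z (Q(x) ∧ Q(z)))
Drive negations inward (¬∀x A ≡ ∃x ¬A, ¬∃x A ≡ ∀x ¬A, De Morgan for ∧/∨):
  (∃z ∃x (Q(x) ∧ ¬Q(z))) ∨ (∃x ∃z (Q(x) ∧ Q(z)))
Give each quantifier a distinct variable: x↦b, z↦y1.
  (∃z ∃x (Q(x) ∧ ¬Q(z))) ∨ (∃b ∃y1 (Q(b) ∧ Q(y1)))
Pull the quantifiers to the front (each side's bound variable is not free in the other side):
  ∃z ∃x ∃b ∃y1 (Q(x) ∧ ¬Q(z) ∨ Q(b) ∧ Q(y1))
The prefix is ∃z ∃x ∃b ∃y1: 0 universal, 4 existential.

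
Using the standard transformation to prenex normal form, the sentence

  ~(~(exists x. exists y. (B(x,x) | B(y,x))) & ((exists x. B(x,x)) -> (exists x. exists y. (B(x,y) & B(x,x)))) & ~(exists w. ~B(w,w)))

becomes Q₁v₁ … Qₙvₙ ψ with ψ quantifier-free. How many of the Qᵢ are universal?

2

Eliminate → and ↔ using ¬ and ∨.
  ~(~(exists x. exists y. (B(x,x) | B(y,x))) & (~(exists x. B(x,x)) | (exists x. exists y. (B(x,y) & B(x,x)))) & ~(exists w. ~B(w,w)))
Move each ¬ inward, flipping quantifiers it crosses:
  (exists x. exists y. (B(x,x) | B(y,x))) | (exists x. B(x,x)) & (forall x. forall y. (~B(x,y) | ~B(x,x))) | (exists w. ~B(w,w))
Standardize variables apart so no two quantifiers bind the same name: x↦x1, x↦v1, y↦t.
  (exists x. exists y. (B(x,x) | B(y,x))) | (exists x1. B(x1,x1)) & (forall v1. forall t. (~B(v1,t) | ~B(v1,v1))) | (exists w. ~B(w,w))
Extract every quantifier outward, since the variables are now distinct and don't occur free across branches:
  exists x. exists y. exists x1. forall v1. forall t. exists w. (B(x,x) | B(y,x) | B(x1,x1) & (~B(v1,t) | ~B(v1,v1)) | ~B(w,w))
The prefix is exists x exists y exists x1 forall v1 forall t exists w: 2 universal, 4 existential.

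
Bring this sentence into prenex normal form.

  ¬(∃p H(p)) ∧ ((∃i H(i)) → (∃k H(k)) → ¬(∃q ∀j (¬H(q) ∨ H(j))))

First replace A → B with ¬A ∨ B.
  ¬(∃p H(p)) ∧ (¬(∃i H(i)) ∨ ¬(∃k H(k)) ∨ ¬(∃q ∀j (¬H(q) ∨ H(j))))
Drive negations inward (¬∀x A ≡ ∃x ¬A, ¬∃x A ≡ ∀x ¬A, De Morgan for ∧/∨):
  (∀p ¬H(p)) ∧ ((∀i ¬H(i)) ∨ (∀k ¬H(k)) ∨ (∀q ∃j (H(q) ∧ ¬H(j))))
Extract every quantifier outward, since the variables are now distinct and don't occur free across branches:
  ∀p ∀i ∀k ∀q ∃j (¬H(p) ∧ (¬H(i) ∨ ¬H(k) ∨ H(q) ∧ ¬H(j)))

∀p ∀i ∀k ∀q ∃j (¬H(p) ∧ (¬H(i) ∨ ¬H(k) ∨ H(q) ∧ ¬H(j)))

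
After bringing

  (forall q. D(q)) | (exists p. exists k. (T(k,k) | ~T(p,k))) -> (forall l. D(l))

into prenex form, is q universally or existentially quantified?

First replace A → B with ¬A ∨ B.
  ~((forall q. D(q)) | (exists p. exists k. (T(k,k) | ~T(p,k)))) | (forall l. D(l))
Move each ¬ inward, flipping quantifiers it crosses:
  (exists q. ~D(q)) & (forall p. forall k. (~T(k,k) & T(p,k))) | (forall l. D(l))
All bound variables are already distinct, so no renaming is needed.
Extract every quantifier outward, since the variables are now distinct and don't occur free across branches:
  exists q. forall p. forall k. forall l. (~D(q) & ~T(k,k) & T(p,k) | D(l))
The quantifier forall q sits under an odd number of negations (counting the antecedent side of each →), so it flips to exists q.

existential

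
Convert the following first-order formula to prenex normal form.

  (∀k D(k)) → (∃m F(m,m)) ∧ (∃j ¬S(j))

Rewrite implications/biconditionals: A → B as ¬A ∨ B.
  ¬(∀k D(k)) ∨ (∃m F(m,m)) ∧ (∃j ¬S(j))
Drive negations inward (¬∀x A ≡ ∃x ¬A, ¬∃x A ≡ ∀x ¬A, De Morgan for ∧/∨):
  (∃k ¬D(k)) ∨ (∃m F(m,m)) ∧ (∃j ¬S(j))
All bound variables are already distinct, so no renaming is needed.
Extract every quantifier outward, since the variables are now distinct and don't occur free across branches:
  ∃k ∃m ∃j (¬D(k) ∨ F(m,m) ∧ ¬S(j))

∃k ∃m ∃j (¬D(k) ∨ F(m,m) ∧ ¬S(j))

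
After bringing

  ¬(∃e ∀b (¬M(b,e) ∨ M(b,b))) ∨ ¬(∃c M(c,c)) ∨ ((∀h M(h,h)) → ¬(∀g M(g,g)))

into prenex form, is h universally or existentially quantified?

Rewrite implications/biconditionals: A → B as ¬A ∨ B.
  ¬(∃e ∀b (¬M(b,e) ∨ M(b,b))) ∨ ¬(∃c M(c,c)) ∨ ¬(∀h M(h,h)) ∨ ¬(∀g M(g,g))
Drive negations inward (¬∀x A ≡ ∃x ¬A, ¬∃x A ≡ ∀x ¬A, De Morgan for ∧/∨):
  (∀e ∃b (M(b,e) ∧ ¬M(b,b))) ∨ (∀c ¬M(c,c)) ∨ (∃h ¬M(h,h)) ∨ (∃g ¬M(g,g))
All bound variables are already distinct, so no renaming is needed.
Extract every quantifier outward, since the variables are now distinct and don't occur free across branches:
  ∀e ∃b ∀c ∃h ∃g (M(b,e) ∧ ¬M(b,b) ∨ ¬M(c,c) ∨ ¬M(h,h) ∨ ¬M(g,g))
The quantifier ∀h sits under an odd number of negations (counting the antecedent side of each →), so it flips to ∃h.

existential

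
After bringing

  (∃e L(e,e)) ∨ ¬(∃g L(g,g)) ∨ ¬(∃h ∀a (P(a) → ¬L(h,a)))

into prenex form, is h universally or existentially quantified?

Eliminate → and ↔ using ¬ and ∨.
  (∃e L(e,e)) ∨ ¬(∃g L(g,g)) ∨ ¬(∃h ∀a (¬P(a) ∨ ¬L(h,a)))
Push ¬ through the quantifiers and connectives to reach negation normal form:
  (∃e L(e,e)) ∨ (∀g ¬L(g,g)) ∨ (∀h ∃a (P(a) ∧ L(h,a)))
All bound variables are already distinct, so no renaming is needed.
Pull the quantifiers to the front (each side's bound variable is not free in the other side):
  ∃e ∀g ∀h ∃a (L(e,e) ∨ ¬L(g,g) ∨ P(a) ∧ L(h,a))
The quantifier ∃h sits under an odd number of negations (counting the antecedent side of each →), so it flips to ∀h.

universal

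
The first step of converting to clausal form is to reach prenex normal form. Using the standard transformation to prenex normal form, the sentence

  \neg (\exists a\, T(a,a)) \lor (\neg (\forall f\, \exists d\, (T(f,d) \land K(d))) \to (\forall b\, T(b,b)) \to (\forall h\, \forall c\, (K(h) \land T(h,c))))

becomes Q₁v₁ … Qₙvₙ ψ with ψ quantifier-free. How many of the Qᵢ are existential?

Rewrite implications/biconditionals: A → B as ¬A ∨ B.
  \neg (\exists a\, T(a,a)) \lor \neg \neg (\forall f\, \exists d\, (T(f,d) \land K(d))) \lor \neg (\forall b\, T(b,b)) \lor (\forall h\, \forall c\, (K(h) \land T(h,c)))
Push ¬ through the quantifiers and connectives to reach negation normal form:
  (\forall a\, \neg T(a,a)) \lor (\forall f\, \exists d\, (T(f,d) \land K(d))) \lor (\exists b\, \neg T(b,b)) \lor (\forall h\, \forall c\, (K(h) \land T(h,c)))
Extract every quantifier outward, since the variables are now distinct and don't occur free across branches:
  \forall a\, \forall f\, \exists d\, \exists b\, \forall h\, \forall c\, (\neg T(a,a) \lor T(f,d) \land K(d) \lor \neg T(b,b) \lor K(h) \land T(h,c))
The prefix is \forall a \forall f \exists d \exists b \forall h \forall c: 4 universal, 2 existential.

2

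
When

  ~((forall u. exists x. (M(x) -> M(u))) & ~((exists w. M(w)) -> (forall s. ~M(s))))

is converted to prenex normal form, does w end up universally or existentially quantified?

Rewrite implications/biconditionals: A → B as ¬A ∨ B.
  ~((forall u. exists x. (~M(x) | M(u))) & ~(~(exists w. M(w)) | (forall s. ~M(s))))
Move each ¬ inward, flipping quantifiers it crosses:
  (exists u. forall x. (M(x) & ~M(u))) | (forall w. ~M(w)) | (forall s. ~M(s))
All bound variables are already distinct, so no renaming is needed.
Pull the quantifiers to the front (each side's bound variable is not free in the other side):
  exists u. forall x. forall w. forall s. (M(x) & ~M(u) | ~M(w) | ~M(s))
The quantifier exists w sits under an odd number of negations (counting the antecedent side of each →), so it flips to forall w.

universal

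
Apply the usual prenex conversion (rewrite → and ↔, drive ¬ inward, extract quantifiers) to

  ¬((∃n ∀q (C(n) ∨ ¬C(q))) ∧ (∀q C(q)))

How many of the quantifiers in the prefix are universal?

1

Push ¬ through the quantifiers and connectives to reach negation normal form:
  (∀n ∃q (¬C(n) ∧ C(q))) ∨ (∃q ¬C(q))
Standardize variables apart so no two quantifiers bind the same name: q↦v1.
  (∀n ∃q (¬C(n) ∧ C(q))) ∨ (∃v1 ¬C(v1))
Pull the quantifiers to the front (each side's bound variable is not free in the other side):
  ∀n ∃q ∃v1 (¬C(n) ∧ C(q) ∨ ¬C(v1))
The prefix is ∀n ∃q ∃v1: 1 universal, 2 existential.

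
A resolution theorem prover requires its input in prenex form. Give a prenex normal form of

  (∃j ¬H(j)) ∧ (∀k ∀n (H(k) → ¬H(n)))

Rewrite implications/biconditionals: A → B as ¬A ∨ B.
  (∃j ¬H(j)) ∧ (∀k ∀n (¬H(k) ∨ ¬H(n)))
All bound variables are already distinct, so no renaming is needed.
Pull the quantifiers to the front (each side's bound variable is not free in the other side):
  ∃j ∀k ∀n (¬H(j) ∧ (¬H(k) ∨ ¬H(n)))

∃j ∀k ∀n (¬H(j) ∧ (¬H(k) ∨ ¬H(n)))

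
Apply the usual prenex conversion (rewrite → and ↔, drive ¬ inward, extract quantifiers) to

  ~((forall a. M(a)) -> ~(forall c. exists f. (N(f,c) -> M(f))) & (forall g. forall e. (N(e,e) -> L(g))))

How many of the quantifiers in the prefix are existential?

3

First replace A → B with ¬A ∨ B.
  ~(~(forall a. M(a)) | ~(forall c. exists f. (~N(f,c) | M(f))) & (forall g. forall e. (~N(e,e) | L(g))))
Move each ¬ inward, flipping quantifiers it crosses:
  (forall a. M(a)) & ((forall c. exists f. (~N(f,c) | M(f))) | (exists g. exists e. (N(e,e) & ~L(g))))
All bound variables are already distinct, so no renaming is needed.
Pull the quantifiers to the front (each side's bound variable is not free in the other side):
  forall a. forall c. exists f. exists g. exists e. (M(a) & (~N(f,c) | M(f) | N(e,e) & ~L(g)))
The prefix is forall a forall c exists f exists g exists e: 2 universal, 3 existential.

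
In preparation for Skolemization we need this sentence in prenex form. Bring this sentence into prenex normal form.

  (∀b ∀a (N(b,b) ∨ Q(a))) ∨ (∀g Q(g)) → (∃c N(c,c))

∃b ∃a ∃g ∃c (¬N(b,b) ∧ ¬Q(a) ∧ ¬Q(g) ∨ N(c,c))

Rewrite implications/biconditionals: A → B as ¬A ∨ B.
  ¬((∀b ∀a (N(b,b) ∨ Q(a))) ∨ (∀g Q(g))) ∨ (∃c N(c,c))
Move each ¬ inward, flipping quantifiers it crosses:
  (∃b ∃a (¬N(b,b) ∧ ¬Q(a))) ∧ (∃g ¬Q(g)) ∨ (∃c N(c,c))
All bound variables are already distinct, so no renaming is needed.
Finally move all quantifiers to the prefix:
  ∃b ∃a ∃g ∃c (¬N(b,b) ∧ ¬Q(a) ∧ ¬Q(g) ∨ N(c,c))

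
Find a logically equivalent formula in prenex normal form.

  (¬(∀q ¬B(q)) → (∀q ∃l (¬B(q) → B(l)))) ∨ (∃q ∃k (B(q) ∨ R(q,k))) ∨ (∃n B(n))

∀q ∀u ∃l ∃x ∃k ∃n (¬B(q) ∨ B(u) ∨ B(l) ∨ B(x) ∨ R(x,k) ∨ B(n))

Rewrite implications/biconditionals: A → B as ¬A ∨ B.
  ¬¬(∀q ¬B(q)) ∨ (∀q ∃l (¬¬B(q) ∨ B(l))) ∨ (∃q ∃k (B(q) ∨ R(q,k))) ∨ (∃n B(n))
Drive negations inward (¬∀x A ≡ ∃x ¬A, ¬∃x A ≡ ∀x ¬A, De Morgan for ∧/∨):
  (∀q ¬B(q)) ∨ (∀q ∃l (B(q) ∨ B(l))) ∨ (∃q ∃k (B(q) ∨ R(q,k))) ∨ (∃n B(n))
Standardize variables apart so no two quantifiers bind the same name: q↦u, q↦x.
  (∀q ¬B(q)) ∨ (∀u ∃l (B(u) ∨ B(l))) ∨ (∃x ∃k (B(x) ∨ R(x,k))) ∨ (∃n B(n))
Extract every quantifier outward, since the variables are now distinct and don't occur free across branches:
  ∀q ∀u ∃l ∃x ∃k ∃n (¬B(q) ∨ B(u) ∨ B(l) ∨ B(x) ∨ R(x,k) ∨ B(n))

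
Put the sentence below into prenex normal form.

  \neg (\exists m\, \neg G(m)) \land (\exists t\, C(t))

Move each ¬ inward, flipping quantifiers it crosses:
  (\forall m\, G(m)) \land (\exists t\, C(t))
All bound variables are already distinct, so no renaming is needed.
Pull the quantifiers to the front (each side's bound variable is not free in the other side):
  \forall m\, \exists t\, (G(m) \land C(t))

\forall m\, \exists t\, (G(m) \land C(t))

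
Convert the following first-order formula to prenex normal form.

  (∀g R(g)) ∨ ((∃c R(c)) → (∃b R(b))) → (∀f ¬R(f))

∃g ∃c ∀b ∀f (¬R(g) ∧ R(c) ∧ ¬R(b) ∨ ¬R(f))

Rewrite implications/biconditionals: A → B as ¬A ∨ B.
  ¬((∀g R(g)) ∨ ¬(∃c R(c)) ∨ (∃b R(b))) ∨ (∀f ¬R(f))
Drive negations inward (¬∀x A ≡ ∃x ¬A, ¬∃x A ≡ ∀x ¬A, De Morgan for ∧/∨):
  (∃g ¬R(g)) ∧ (∃c R(c)) ∧ (∀b ¬R(b)) ∨ (∀f ¬R(f))
All bound variables are already distinct, so no renaming is needed.
Finally move all quantifiers to the prefix:
  ∃g ∃c ∀b ∀f (¬R(g) ∧ R(c) ∧ ¬R(b) ∨ ¬R(f))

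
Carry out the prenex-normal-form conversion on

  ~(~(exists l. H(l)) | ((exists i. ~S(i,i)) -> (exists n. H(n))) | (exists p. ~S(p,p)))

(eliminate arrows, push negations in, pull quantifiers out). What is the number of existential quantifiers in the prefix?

2

Eliminate → and ↔ using ¬ and ∨.
  ~(~(exists l. H(l)) | ~(exists i. ~S(i,i)) | (exists n. H(n)) | (exists p. ~S(p,p)))
Push ¬ through the quantifiers and connectives to reach negation normal form:
  (exists l. H(l)) & (exists i. ~S(i,i)) & (forall n. ~H(n)) & (forall p. S(p,p))
All bound variables are already distinct, so no renaming is needed.
Finally move all quantifiers to the prefix:
  exists l. exists i. forall n. forall p. (H(l) & ~S(i,i) & ~H(n) & S(p,p))
The prefix is exists l exists i forall n forall p: 2 universal, 2 existential.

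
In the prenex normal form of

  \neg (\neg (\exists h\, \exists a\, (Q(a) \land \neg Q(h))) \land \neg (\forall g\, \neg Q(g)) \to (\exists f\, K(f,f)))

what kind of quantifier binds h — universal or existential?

Eliminate → and ↔ using ¬ and ∨.
  \neg (\neg (\neg (\exists h\, \exists a\, (Q(a) \land \neg Q(h))) \land \neg (\forall g\, \neg Q(g))) \lor (\exists f\, K(f,f)))
Push ¬ through the quantifiers and connectives to reach negation normal form:
  (\forall h\, \forall a\, (\neg Q(a) \lor Q(h))) \land (\exists g\, Q(g)) \land (\forall f\, \neg K(f,f))
All bound variables are already distinct, so no renaming is needed.
Pull the quantifiers to the front (each side's bound variable is not free in the other side):
  \forall h\, \forall a\, \exists g\, \forall f\, ((\neg Q(a) \lor Q(h)) \land Q(g) \land \neg K(f,f))
The quantifier \exists h sits under an odd number of negations (counting the antecedent side of each →), so it flips to \forall h.

universal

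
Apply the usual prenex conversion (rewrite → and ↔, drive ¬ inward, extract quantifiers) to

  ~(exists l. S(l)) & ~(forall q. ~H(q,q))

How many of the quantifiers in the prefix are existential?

1

Move each ¬ inward, flipping quantifiers it crosses:
  (forall l. ~S(l)) & (exists q. H(q,q))
All bound variables are already distinct, so no renaming is needed.
Pull the quantifiers to the front (each side's bound variable is not free in the other side):
  forall l. exists q. (~S(l) & H(q,q))
The prefix is forall l exists q: 1 universal, 1 existential.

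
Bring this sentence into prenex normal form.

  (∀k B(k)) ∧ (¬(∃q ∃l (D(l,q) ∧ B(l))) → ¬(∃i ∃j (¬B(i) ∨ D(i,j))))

Eliminate → and ↔ using ¬ and ∨.
  (∀k B(k)) ∧ (¬¬(∃q ∃l (D(l,q) ∧ B(l))) ∨ ¬(∃i ∃j (¬B(i) ∨ D(i,j))))
Push ¬ through the quantifiers and connectives to reach negation normal form:
  (∀k B(k)) ∧ ((∃q ∃l (D(l,q) ∧ B(l))) ∨ (∀i ∀j (B(i) ∧ ¬D(i,j))))
Pull the quantifiers to the front (each side's bound variable is not free in the other side):
  ∀k ∃q ∃l ∀i ∀j (B(k) ∧ (D(l,q) ∧ B(l) ∨ B(i) ∧ ¬D(i,j)))

∀k ∃q ∃l ∀i ∀j (B(k) ∧ (D(l,q) ∧ B(l) ∨ B(i) ∧ ¬D(i,j)))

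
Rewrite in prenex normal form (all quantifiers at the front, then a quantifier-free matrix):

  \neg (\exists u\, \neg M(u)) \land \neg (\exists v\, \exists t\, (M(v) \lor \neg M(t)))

\forall u\, \forall v\, \forall t\, (M(u) \land \neg M(v) \land M(t))

Move each ¬ inward, flipping quantifiers it crosses:
  (\forall u\, M(u)) \land (\forall v\, \forall t\, (\neg M(v) \land M(t)))
Extract every quantifier outward, since the variables are now distinct and don't occur free across branches:
  \forall u\, \forall v\, \forall t\, (M(u) \land \neg M(v) \land M(t))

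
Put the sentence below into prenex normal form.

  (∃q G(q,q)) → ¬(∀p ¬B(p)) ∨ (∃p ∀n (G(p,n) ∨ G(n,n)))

∀q ∃p ∃w1 ∀n (¬G(q,q) ∨ B(p) ∨ G(w1,n) ∨ G(n,n))

Rewrite implications/biconditionals: A → B as ¬A ∨ B.
  ¬(∃q G(q,q)) ∨ ¬(∀p ¬B(p)) ∨ (∃p ∀n (G(p,n) ∨ G(n,n)))
Drive negations inward (¬∀x A ≡ ∃x ¬A, ¬∃x A ≡ ∀x ¬A, De Morgan for ∧/∨):
  (∀q ¬G(q,q)) ∨ (∃p B(p)) ∨ (∃p ∀n (G(p,n) ∨ G(n,n)))
Standardize variables apart so no two quantifiers bind the same name: p↦w1.
  (∀q ¬G(q,q)) ∨ (∃p B(p)) ∨ (∃w1 ∀n (G(w1,n) ∨ G(n,n)))
Pull the quantifiers to the front (each side's bound variable is not free in the other side):
  ∀q ∃p ∃w1 ∀n (¬G(q,q) ∨ B(p) ∨ G(w1,n) ∨ G(n,n))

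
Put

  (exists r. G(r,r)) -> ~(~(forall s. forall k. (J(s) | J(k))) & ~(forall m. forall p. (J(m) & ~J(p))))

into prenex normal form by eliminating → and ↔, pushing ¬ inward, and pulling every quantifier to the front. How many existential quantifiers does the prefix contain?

First replace A → B with ¬A ∨ B.
  ~(exists r. G(r,r)) | ~(~(forall s. forall k. (J(s) | J(k))) & ~(forall m. forall p. (J(m) & ~J(p))))
Drive negations inward (¬∀x A ≡ ∃x ¬A, ¬∃x A ≡ ∀x ¬A, De Morgan for ∧/∨):
  (forall r. ~G(r,r)) | (forall s. forall k. (J(s) | J(k))) | (forall m. forall p. (J(m) & ~J(p)))
All bound variables are already distinct, so no renaming is needed.
Pull the quantifiers to the front (each side's bound variable is not free in the other side):
  forall r. forall s. forall k. forall m. forall p. (~G(r,r) | J(s) | J(k) | J(m) & ~J(p))
The prefix is forall r forall s forall k forall m forall p: 5 universal, 0 existential.

0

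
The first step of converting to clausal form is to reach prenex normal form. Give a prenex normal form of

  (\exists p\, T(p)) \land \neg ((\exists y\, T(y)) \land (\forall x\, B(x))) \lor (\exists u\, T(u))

Drive negations inward (¬∀x A ≡ ∃x ¬A, ¬∃x A ≡ ∀x ¬A, De Morgan for ∧/∨):
  (\exists p\, T(p)) \land ((\forall y\, \neg T(y)) \lor (\exists x\, \neg B(x))) \lor (\exists u\, T(u))
Finally move all quantifiers to the prefix:
  \exists p\, \forall y\, \exists x\, \exists u\, (T(p) \land (\neg T(y) \lor \neg B(x)) \lor T(u))

\exists p\, \forall y\, \exists x\, \exists u\, (T(p) \land (\neg T(y) \lor \neg B(x)) \lor T(u))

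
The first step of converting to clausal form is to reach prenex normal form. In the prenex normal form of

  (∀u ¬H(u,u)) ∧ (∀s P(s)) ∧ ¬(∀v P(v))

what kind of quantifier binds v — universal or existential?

existential

Drive negations inward (¬∀x A ≡ ∃x ¬A, ¬∃x A ≡ ∀x ¬A, De Morgan for ∧/∨):
  (∀u ¬H(u,u)) ∧ (∀s P(s)) ∧ (∃v ¬P(v))
All bound variables are already distinct, so no renaming is needed.
Extract every quantifier outward, since the variables are now distinct and don't occur free across branches:
  ∀u ∀s ∃v (¬H(u,u) ∧ P(s) ∧ ¬P(v))
The quantifier ∀v sits under an odd number of negations, so it flips to ∃v.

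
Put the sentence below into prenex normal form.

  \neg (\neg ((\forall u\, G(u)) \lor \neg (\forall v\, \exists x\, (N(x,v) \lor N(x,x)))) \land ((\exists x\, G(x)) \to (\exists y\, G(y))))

First replace A → B with ¬A ∨ B.
  \neg (\neg ((\forall u\, G(u)) \lor \neg (\forall v\, \exists x\, (N(x,v) \lor N(x,x)))) \land (\neg (\exists x\, G(x)) \lor (\exists y\, G(y))))
Push ¬ through the quantifiers and connectives to reach negation normal form:
  (\forall u\, G(u)) \lor (\exists v\, \forall x\, (\neg N(x,v) \land \neg N(x,x))) \lor (\exists x\, G(x)) \land (\forall y\, \neg G(y))
Standardize variables apart so no two quantifiers bind the same name: x↦q.
  (\forall u\, G(u)) \lor (\exists v\, \forall x\, (\neg N(x,v) \land \neg N(x,x))) \lor (\exists q\, G(q)) \land (\forall y\, \neg G(y))
Finally move all quantifiers to the prefix:
  \forall u\, \exists v\, \forall x\, \exists q\, \forall y\, (G(u) \lor \neg N(x,v) \land \neg N(x,x) \lor G(q) \land \neg G(y))

\forall u\, \exists v\, \forall x\, \exists q\, \forall y\, (G(u) \lor \neg N(x,v) \land \neg N(x,x) \lor G(q) \land \neg G(y))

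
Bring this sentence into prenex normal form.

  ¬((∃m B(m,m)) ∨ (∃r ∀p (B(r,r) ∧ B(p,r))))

∀m ∀r ∃p (¬B(m,m) ∧ (¬B(r,r) ∨ ¬B(p,r)))

Drive negations inward (¬∀x A ≡ ∃x ¬A, ¬∃x A ≡ ∀x ¬A, De Morgan for ∧/∨):
  (∀m ¬B(m,m)) ∧ (∀r ∃p (¬B(r,r) ∨ ¬B(p,r)))
All bound variables are already distinct, so no renaming is needed.
Extract every quantifier outward, since the variables are now distinct and don't occur free across branches:
  ∀m ∀r ∃p (¬B(m,m) ∧ (¬B(r,r) ∨ ¬B(p,r)))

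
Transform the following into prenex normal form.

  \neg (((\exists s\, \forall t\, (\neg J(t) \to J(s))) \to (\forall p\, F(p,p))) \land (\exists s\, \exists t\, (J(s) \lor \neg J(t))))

\exists s\, \forall t\, \exists p\, \forall v1\, \forall a\, ((J(t) \lor J(s)) \land \neg F(p,p) \lor \neg J(v1) \land J(a))

First replace A → B with ¬A ∨ B.
  \neg ((\neg (\exists s\, \forall t\, (\neg \neg J(t) \lor J(s))) \lor (\forall p\, F(p,p))) \land (\exists s\, \exists t\, (J(s) \lor \neg J(t))))
Drive negations inward (¬∀x A ≡ ∃x ¬A, ¬∃x A ≡ ∀x ¬A, De Morgan for ∧/∨):
  (\exists s\, \forall t\, (J(t) \lor J(s))) \land (\exists p\, \neg F(p,p)) \lor (\forall s\, \forall t\, (\neg J(s) \land J(t)))
Give each quantifier a distinct variable: s↦v1, t↦a.
  (\exists s\, \forall t\, (J(t) \lor J(s))) \land (\exists p\, \neg F(p,p)) \lor (\forall v1\, \forall a\, (\neg J(v1) \land J(a)))
Extract every quantifier outward, since the variables are now distinct and don't occur free across branches:
  \exists s\, \forall t\, \exists p\, \forall v1\, \forall a\, ((J(t) \lor J(s)) \land \neg F(p,p) \lor \neg J(v1) \land J(a))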